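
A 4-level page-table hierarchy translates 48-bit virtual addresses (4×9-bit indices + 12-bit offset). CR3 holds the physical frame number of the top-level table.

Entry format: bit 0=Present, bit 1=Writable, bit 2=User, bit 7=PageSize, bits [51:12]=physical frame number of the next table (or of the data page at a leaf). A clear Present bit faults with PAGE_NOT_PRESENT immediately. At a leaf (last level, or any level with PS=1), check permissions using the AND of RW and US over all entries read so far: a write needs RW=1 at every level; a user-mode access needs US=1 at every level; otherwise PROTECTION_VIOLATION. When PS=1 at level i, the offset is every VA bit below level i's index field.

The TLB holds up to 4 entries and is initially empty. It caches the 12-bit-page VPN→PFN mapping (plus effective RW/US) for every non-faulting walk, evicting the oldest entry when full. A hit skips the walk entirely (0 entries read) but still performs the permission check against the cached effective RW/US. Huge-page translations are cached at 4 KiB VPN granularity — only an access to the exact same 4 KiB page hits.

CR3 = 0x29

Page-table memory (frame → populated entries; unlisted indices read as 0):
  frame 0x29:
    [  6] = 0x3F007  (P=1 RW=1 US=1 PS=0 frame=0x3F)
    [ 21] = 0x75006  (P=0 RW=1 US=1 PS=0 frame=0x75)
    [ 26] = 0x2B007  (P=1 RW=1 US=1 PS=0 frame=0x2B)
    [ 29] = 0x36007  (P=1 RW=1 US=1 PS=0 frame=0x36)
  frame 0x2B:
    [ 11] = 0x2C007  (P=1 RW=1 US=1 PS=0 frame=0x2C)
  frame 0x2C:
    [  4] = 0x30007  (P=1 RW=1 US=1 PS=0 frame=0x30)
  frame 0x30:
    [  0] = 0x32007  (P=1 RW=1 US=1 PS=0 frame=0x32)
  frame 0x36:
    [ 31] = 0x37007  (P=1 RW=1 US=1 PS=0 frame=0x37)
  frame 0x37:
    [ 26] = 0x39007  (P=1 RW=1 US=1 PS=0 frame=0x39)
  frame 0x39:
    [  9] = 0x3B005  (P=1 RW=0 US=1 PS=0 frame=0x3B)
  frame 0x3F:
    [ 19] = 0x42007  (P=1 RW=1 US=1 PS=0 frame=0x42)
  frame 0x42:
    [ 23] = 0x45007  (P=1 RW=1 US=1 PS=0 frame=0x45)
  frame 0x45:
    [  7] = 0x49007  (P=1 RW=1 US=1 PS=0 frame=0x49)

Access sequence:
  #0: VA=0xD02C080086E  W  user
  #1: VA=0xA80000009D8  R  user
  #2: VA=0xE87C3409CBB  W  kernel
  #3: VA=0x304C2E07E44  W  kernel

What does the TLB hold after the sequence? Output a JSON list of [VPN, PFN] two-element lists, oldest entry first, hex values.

Trace:
#0 VA=0xD02C080086E (w,user):
  L0 @0x29[26] → 0x2B007  P=1,RW=1,US=1,PS=0
  L1 @0x2B[11] → 0x2C007  P=1,RW=1,US=1,PS=0
  L2 @0x2C[4] → 0x30007  P=1,RW=1,US=1,PS=0
  L3 @0x30[0] → 0x32007  P=1,RW=1,US=1,PS=0
  → PA=0x3286E  (4 entries read)
#1 VA=0xA80000009D8 (r,user):
  L0 @0x29[21] → 0x75006  P=0,RW=1,US=1,PS=0
  ✗ PAGE_NOT_PRESENT  [1 reads]
#2 VA=0xE87C3409CBB (w,kernel):
  L0 @0x29[29] → 0x36007  P=1,RW=1,US=1,PS=0
  L1 @0x36[31] → 0x37007  P=1,RW=1,US=1,PS=0
  L2 @0x37[26] → 0x39007  P=1,RW=1,US=1,PS=0
  L3 @0x39[9] → 0x3B005  P=1,RW=0,US=1,PS=0
  ✗ PROTECTION_VIOLATION  [4 reads]
#3 VA=0x304C2E07E44 (w,kernel):
  L0 @0x29[6] → 0x3F007  P=1,RW=1,US=1,PS=0
  L1 @0x3F[19] → 0x42007  P=1,RW=1,US=1,PS=0
  L2 @0x42[23] → 0x45007  P=1,RW=1,US=1,PS=0
  L3 @0x45[7] → 0x49007  P=1,RW=1,US=1,PS=0
  → PA=0x49E44  (4 entries read)

TLB: [["0xD02C0800", "0x32"], ["0x304C2E07", "0x49"]]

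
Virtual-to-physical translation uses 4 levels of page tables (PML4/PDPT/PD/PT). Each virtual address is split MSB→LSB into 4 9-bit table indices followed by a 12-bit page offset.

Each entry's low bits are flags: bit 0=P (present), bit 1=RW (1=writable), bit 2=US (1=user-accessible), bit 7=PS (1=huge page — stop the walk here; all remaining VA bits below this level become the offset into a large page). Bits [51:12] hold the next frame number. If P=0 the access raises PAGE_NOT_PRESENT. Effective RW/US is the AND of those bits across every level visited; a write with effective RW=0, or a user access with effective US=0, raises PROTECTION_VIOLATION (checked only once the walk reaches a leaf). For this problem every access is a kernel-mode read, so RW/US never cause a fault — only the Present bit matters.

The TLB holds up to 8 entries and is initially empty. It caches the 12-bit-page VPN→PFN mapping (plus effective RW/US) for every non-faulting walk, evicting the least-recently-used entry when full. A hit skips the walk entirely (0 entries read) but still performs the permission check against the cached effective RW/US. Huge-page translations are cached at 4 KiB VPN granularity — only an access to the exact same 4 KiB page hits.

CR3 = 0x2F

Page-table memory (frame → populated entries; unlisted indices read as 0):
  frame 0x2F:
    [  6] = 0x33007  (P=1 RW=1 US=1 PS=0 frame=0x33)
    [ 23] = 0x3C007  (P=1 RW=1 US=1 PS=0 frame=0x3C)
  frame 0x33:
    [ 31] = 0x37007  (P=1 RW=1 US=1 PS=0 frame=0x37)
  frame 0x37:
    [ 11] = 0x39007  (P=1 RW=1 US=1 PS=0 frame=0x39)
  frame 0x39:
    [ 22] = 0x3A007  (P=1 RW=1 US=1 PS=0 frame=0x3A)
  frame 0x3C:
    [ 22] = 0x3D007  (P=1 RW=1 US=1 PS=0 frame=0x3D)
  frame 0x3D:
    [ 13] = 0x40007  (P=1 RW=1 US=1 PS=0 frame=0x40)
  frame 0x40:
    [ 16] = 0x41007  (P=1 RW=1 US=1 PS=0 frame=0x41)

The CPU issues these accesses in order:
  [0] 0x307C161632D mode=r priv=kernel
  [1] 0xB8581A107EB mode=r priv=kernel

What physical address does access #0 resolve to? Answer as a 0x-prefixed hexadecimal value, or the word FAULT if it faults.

Walk each access:
#0 VA=0x307C161632D (r,kernel):
  L0: frame=0x2F idx=6 entry=0x33007 [P=1 RW=1 US=1 PS=0]
  L1: frame=0x33 idx=31 entry=0x37007 [P=1 RW=1 US=1 PS=0]
  L2: frame=0x37 idx=11 entry=0x39007 [P=1 RW=1 US=1 PS=0]
  L3: frame=0x39 idx=22 entry=0x3A007 [P=1 RW=1 US=1 PS=0]
  ✓ 0x3A32D  — 4 lookups
#1 VA=0xB8581A107EB (r,kernel):
  L0: frame=0x2F idx=23 entry=0x3C007 [P=1 RW=1 US=1 PS=0]
  L1: frame=0x3C idx=22 entry=0x3D007 [P=1 RW=1 US=1 PS=0]
  L2: frame=0x3D idx=13 entry=0x40007 [P=1 RW=1 US=1 PS=0]
  L3: frame=0x40 idx=16 entry=0x41007 [P=1 RW=1 US=1 PS=0]
  ✓ 0x417EB  — 4 lookups

Access #0 PA: 0x3A32D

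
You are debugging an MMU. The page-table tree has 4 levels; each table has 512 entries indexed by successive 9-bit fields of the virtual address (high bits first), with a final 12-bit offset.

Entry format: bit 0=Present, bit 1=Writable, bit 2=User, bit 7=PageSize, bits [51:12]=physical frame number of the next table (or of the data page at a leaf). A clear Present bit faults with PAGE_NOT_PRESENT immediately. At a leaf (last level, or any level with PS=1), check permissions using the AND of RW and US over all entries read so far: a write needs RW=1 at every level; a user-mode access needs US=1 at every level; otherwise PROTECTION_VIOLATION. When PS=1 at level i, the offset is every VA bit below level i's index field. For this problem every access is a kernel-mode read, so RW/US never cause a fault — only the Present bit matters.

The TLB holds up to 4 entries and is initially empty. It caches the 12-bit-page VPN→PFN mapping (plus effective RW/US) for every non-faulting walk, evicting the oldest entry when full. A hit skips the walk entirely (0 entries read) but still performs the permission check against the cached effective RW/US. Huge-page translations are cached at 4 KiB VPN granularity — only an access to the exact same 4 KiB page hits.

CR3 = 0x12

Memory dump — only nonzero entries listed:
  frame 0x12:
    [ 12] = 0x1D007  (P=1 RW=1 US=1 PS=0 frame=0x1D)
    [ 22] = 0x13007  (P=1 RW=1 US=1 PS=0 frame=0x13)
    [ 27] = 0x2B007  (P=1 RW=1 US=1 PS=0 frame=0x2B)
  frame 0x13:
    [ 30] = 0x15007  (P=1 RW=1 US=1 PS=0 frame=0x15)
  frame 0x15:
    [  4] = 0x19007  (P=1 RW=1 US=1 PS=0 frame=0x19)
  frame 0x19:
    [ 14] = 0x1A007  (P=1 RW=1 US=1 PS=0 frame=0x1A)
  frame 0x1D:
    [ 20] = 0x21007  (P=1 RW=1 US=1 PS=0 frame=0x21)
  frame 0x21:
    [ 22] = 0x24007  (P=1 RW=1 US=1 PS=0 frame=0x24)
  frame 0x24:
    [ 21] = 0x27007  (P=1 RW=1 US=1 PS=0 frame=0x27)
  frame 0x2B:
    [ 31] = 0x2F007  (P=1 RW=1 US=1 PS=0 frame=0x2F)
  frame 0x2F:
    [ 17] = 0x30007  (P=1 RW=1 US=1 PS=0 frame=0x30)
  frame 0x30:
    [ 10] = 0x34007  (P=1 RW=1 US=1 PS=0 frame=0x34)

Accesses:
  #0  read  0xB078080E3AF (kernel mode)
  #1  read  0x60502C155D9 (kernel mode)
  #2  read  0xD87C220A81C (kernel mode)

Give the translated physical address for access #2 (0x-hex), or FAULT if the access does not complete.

Trace:
#0 VA=0xB078080E3AF (r,kernel):
  lvl0: tbl 0x12, slot 22 ⇒ 0x13007 (P1/RW1/US1/PS0)
  lvl1: tbl 0x13, slot 30 ⇒ 0x15007 (P1/RW1/US1/PS0)
  lvl2: tbl 0x15, slot 4 ⇒ 0x19007 (P1/RW1/US1/PS0)
  lvl3: tbl 0x19, slot 14 ⇒ 0x1A007 (P1/RW1/US1/PS0)
  → PA=0x1A3AF  (4 entries read)
#1 VA=0x60502C155D9 (r,kernel):
  lvl0: tbl 0x12, slot 12 ⇒ 0x1D007 (P1/RW1/US1/PS0)
  lvl1: tbl 0x1D, slot 20 ⇒ 0x21007 (P1/RW1/US1/PS0)
  lvl2: tbl 0x21, slot 22 ⇒ 0x24007 (P1/RW1/US1/PS0)
  lvl3: tbl 0x24, slot 21 ⇒ 0x27007 (P1/RW1/US1/PS0)
  → PA=0x275D9  (4 entries read)
#2 VA=0xD87C220A81C (r,kernel):
  lvl0: tbl 0x12, slot 27 ⇒ 0x2B007 (P1/RW1/US1/PS0)
  lvl1: tbl 0x2B, slot 31 ⇒ 0x2F007 (P1/RW1/US1/PS0)
  lvl2: tbl 0x2F, slot 17 ⇒ 0x30007 (P1/RW1/US1/PS0)
  lvl3: tbl 0x30, slot 10 ⇒ 0x34007 (P1/RW1/US1/PS0)
  → PA=0x3481C  (4 entries read)

Access #2 PA: 0x3481C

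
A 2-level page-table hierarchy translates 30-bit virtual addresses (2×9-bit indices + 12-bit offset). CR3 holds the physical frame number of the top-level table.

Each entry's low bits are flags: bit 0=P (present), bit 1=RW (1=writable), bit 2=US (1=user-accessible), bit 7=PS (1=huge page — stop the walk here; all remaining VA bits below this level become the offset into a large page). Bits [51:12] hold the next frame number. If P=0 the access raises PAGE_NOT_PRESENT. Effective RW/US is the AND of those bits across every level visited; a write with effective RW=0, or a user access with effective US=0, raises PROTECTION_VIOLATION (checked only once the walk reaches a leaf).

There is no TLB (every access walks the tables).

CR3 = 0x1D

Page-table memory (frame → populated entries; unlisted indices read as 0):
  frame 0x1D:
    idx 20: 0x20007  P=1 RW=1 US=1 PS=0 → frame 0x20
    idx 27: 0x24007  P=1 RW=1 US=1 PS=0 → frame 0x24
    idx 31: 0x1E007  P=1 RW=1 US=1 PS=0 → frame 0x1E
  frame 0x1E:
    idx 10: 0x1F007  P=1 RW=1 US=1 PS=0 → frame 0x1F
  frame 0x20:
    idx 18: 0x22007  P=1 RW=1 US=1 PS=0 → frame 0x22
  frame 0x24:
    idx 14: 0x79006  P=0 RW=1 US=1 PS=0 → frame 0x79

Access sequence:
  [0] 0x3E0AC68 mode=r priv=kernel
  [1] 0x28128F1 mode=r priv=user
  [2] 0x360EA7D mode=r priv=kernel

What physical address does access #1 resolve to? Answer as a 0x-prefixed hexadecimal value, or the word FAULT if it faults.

Walk each access:
#0 VA=0x3E0AC68 (r,kernel):
  L0 @0x1D[31] → 0x1E007  P=1,RW=1,US=1,PS=0
  L1 @0x1E[10] → 0x1F007  P=1,RW=1,US=1,PS=0
  → PA=0x1FC68  (2 entries read)
#1 VA=0x28128F1 (r,user):
  L0 @0x1D[20] → 0x20007  P=1,RW=1,US=1,PS=0
  L1 @0x20[18] → 0x22007  P=1,RW=1,US=1,PS=0
  → PA=0x228F1  (2 entries read)
#2 VA=0x360EA7D (r,kernel):
  L0 @0x1D[27] → 0x24007  P=1,RW=1,US=1,PS=0
  L1 @0x24[14] → 0x79006  P=0,RW=1,US=1,PS=0
  → PAGE_NOT_PRESENT  (2 entries read)

Access #1 PA: 0x228F1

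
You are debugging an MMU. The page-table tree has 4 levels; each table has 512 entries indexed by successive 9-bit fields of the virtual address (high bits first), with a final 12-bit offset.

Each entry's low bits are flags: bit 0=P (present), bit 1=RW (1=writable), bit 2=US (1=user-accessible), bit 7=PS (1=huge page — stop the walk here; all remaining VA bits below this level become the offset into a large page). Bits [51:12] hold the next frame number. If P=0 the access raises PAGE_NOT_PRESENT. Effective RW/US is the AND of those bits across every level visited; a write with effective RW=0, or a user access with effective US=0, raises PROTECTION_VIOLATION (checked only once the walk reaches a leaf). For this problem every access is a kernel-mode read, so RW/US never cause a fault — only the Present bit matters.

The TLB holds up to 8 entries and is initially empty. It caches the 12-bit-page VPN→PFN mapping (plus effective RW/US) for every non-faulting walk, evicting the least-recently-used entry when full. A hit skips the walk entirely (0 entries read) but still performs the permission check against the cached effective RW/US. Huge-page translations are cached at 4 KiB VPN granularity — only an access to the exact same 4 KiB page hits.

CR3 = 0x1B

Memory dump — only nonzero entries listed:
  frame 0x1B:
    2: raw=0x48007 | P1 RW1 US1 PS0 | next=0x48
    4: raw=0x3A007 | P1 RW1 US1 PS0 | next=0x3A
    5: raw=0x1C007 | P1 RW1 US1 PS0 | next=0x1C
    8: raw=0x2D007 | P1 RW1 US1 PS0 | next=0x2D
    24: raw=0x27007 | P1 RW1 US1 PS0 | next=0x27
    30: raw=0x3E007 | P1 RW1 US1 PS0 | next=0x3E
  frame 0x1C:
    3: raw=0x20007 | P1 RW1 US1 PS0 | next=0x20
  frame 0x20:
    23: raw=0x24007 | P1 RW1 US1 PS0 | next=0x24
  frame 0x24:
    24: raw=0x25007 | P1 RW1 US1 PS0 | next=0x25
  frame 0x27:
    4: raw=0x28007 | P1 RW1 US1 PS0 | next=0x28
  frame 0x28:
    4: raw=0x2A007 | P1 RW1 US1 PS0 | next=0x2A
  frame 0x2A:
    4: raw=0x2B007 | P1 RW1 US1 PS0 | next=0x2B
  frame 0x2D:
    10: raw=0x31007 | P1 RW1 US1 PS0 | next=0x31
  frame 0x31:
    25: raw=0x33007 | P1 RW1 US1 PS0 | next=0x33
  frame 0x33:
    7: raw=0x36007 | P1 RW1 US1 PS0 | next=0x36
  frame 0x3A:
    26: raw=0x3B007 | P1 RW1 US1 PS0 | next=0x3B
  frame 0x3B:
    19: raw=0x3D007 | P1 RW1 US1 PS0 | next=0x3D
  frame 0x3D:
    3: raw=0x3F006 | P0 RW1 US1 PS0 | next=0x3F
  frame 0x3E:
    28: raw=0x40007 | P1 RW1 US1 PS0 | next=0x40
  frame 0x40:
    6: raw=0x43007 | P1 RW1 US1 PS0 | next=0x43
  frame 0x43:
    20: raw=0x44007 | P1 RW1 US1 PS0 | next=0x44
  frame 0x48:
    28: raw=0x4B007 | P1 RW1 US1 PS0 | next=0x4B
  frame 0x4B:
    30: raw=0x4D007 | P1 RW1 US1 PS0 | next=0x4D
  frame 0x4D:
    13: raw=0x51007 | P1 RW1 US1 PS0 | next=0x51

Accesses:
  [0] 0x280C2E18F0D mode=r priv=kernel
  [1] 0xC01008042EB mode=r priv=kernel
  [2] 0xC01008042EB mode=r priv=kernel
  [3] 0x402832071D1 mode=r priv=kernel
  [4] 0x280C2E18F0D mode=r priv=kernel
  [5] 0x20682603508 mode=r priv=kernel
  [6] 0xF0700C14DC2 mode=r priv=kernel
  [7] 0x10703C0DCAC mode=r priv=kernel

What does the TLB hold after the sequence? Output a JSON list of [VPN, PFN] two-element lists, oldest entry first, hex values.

Walk each access:
#0 VA=0x280C2E18F0D (r,kernel):
  L0: frame=0x1B idx=5 entry=0x1C007 [P=1 RW=1 US=1 PS=0]
  L1: frame=0x1C idx=3 entry=0x20007 [P=1 RW=1 US=1 PS=0]
  L2: frame=0x20 idx=23 entry=0x24007 [P=1 RW=1 US=1 PS=0]
  L3: frame=0x24 idx=24 entry=0x25007 [P=1 RW=1 US=1 PS=0]
  → PA=0x25F0D  (4 entries read)
#1 VA=0xC01008042EB (r,kernel):
  L0: frame=0x1B idx=24 entry=0x27007 [P=1 RW=1 US=1 PS=0]
  L1: frame=0x27 idx=4 entry=0x28007 [P=1 RW=1 US=1 PS=0]
  L2: frame=0x28 idx=4 entry=0x2A007 [P=1 RW=1 US=1 PS=0]
  L3: frame=0x2A idx=4 entry=0x2B007 [P=1 RW=1 US=1 PS=0]
  → PA=0x2B2EB  (4 entries read)
#2 VA=0xC01008042EB (r,kernel):
  TLB hit vpn=0xC0100804 → PA=0x2B2EB
#3 VA=0x402832071D1 (r,kernel):
  L0: frame=0x1B idx=8 entry=0x2D007 [P=1 RW=1 US=1 PS=0]
  L1: frame=0x2D idx=10 entry=0x31007 [P=1 RW=1 US=1 PS=0]
  L2: frame=0x31 idx=25 entry=0x33007 [P=1 RW=1 US=1 PS=0]
  L3: frame=0x33 idx=7 entry=0x36007 [P=1 RW=1 US=1 PS=0]
  → PA=0x361D1  (4 entries read)
#4 VA=0x280C2E18F0D (r,kernel):
  TLB hit vpn=0x280C2E18 → PA=0x25F0D
#5 VA=0x20682603508 (r,kernel):
  L0: frame=0x1B idx=4 entry=0x3A007 [P=1 RW=1 US=1 PS=0]
  L1: frame=0x3A idx=26 entry=0x3B007 [P=1 RW=1 US=1 PS=0]
  L2: frame=0x3B idx=19 entry=0x3D007 [P=1 RW=1 US=1 PS=0]
  L3: frame=0x3D idx=3 entry=0x3F006 [P=0 RW=1 US=1 PS=0]
  ⇒ fault: PAGE_NOT_PRESENT  — 4 lookups
#6 VA=0xF0700C14DC2 (r,kernel):
  L0: frame=0x1B idx=30 entry=0x3E007 [P=1 RW=1 US=1 PS=0]
  L1: frame=0x3E idx=28 entry=0x40007 [P=1 RW=1 US=1 PS=0]
  L2: frame=0x40 idx=6 entry=0x43007 [P=1 RW=1 US=1 PS=0]
  L3: frame=0x43 idx=20 entry=0x44007 [P=1 RW=1 US=1 PS=0]
  → PA=0x44DC2  (4 entries read)
#7 VA=0x10703C0DCAC (r,kernel):
  L0: frame=0x1B idx=2 entry=0x48007 [P=1 RW=1 US=1 PS=0]
  L1: frame=0x48 idx=28 entry=0x4B007 [P=1 RW=1 US=1 PS=0]
  L2: frame=0x4B idx=30 entry=0x4D007 [P=1 RW=1 US=1 PS=0]
  L3: frame=0x4D idx=13 entry=0x51007 [P=1 RW=1 US=1 PS=0]
  → PA=0x51CAC  (4 entries read)

TLB: [["0xC0100804", "0x2B"], ["0x40283207", "0x36"], ["0x280C2E18", "0x25"], ["0xF0700C14", "0x44"], ["0x10703C0D", "0x51"]]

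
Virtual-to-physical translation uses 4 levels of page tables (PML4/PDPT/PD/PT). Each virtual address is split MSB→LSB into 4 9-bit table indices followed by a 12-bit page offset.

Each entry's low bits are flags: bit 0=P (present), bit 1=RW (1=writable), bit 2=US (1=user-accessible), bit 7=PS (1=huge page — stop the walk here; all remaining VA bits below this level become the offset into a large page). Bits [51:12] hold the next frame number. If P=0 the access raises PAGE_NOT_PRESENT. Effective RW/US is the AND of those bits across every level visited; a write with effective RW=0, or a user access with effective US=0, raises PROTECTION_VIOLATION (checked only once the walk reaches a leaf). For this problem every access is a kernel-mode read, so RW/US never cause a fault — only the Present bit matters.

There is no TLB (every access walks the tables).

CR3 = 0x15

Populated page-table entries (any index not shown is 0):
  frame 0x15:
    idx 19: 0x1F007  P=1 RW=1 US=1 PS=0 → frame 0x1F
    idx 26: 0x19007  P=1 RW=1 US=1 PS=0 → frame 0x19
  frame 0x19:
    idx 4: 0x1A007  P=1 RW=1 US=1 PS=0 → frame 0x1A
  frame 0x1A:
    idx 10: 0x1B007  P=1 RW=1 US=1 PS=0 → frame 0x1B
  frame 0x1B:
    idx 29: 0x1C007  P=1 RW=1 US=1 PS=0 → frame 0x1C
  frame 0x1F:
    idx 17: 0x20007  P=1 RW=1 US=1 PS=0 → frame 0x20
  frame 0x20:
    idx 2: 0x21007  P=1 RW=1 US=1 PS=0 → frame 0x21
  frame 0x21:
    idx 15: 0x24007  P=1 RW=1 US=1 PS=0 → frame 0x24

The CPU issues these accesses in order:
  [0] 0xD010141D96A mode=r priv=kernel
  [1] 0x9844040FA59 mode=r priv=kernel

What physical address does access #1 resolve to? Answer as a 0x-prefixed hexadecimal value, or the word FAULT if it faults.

Trace:
#0 VA=0xD010141D96A (r,kernel):
  L0 @0x15[26] → 0x19007  P=1,RW=1,US=1,PS=0
  L1 @0x19[4] → 0x1A007  P=1,RW=1,US=1,PS=0
  L2 @0x1A[10] → 0x1B007  P=1,RW=1,US=1,PS=0
  L3 @0x1B[29] → 0x1C007  P=1,RW=1,US=1,PS=0
  ⇒ phys 0x1C96A  [4 reads]
#1 VA=0x9844040FA59 (r,kernel):
  L0 @0x15[19] → 0x1F007  P=1,RW=1,US=1,PS=0
  L1 @0x1F[17] → 0x20007  P=1,RW=1,US=1,PS=0
  L2 @0x20[2] → 0x21007  P=1,RW=1,US=1,PS=0
  L3 @0x21[15] → 0x24007  P=1,RW=1,US=1,PS=0
  ⇒ phys 0x24A59  [4 reads]

Access #1 PA: 0x24A59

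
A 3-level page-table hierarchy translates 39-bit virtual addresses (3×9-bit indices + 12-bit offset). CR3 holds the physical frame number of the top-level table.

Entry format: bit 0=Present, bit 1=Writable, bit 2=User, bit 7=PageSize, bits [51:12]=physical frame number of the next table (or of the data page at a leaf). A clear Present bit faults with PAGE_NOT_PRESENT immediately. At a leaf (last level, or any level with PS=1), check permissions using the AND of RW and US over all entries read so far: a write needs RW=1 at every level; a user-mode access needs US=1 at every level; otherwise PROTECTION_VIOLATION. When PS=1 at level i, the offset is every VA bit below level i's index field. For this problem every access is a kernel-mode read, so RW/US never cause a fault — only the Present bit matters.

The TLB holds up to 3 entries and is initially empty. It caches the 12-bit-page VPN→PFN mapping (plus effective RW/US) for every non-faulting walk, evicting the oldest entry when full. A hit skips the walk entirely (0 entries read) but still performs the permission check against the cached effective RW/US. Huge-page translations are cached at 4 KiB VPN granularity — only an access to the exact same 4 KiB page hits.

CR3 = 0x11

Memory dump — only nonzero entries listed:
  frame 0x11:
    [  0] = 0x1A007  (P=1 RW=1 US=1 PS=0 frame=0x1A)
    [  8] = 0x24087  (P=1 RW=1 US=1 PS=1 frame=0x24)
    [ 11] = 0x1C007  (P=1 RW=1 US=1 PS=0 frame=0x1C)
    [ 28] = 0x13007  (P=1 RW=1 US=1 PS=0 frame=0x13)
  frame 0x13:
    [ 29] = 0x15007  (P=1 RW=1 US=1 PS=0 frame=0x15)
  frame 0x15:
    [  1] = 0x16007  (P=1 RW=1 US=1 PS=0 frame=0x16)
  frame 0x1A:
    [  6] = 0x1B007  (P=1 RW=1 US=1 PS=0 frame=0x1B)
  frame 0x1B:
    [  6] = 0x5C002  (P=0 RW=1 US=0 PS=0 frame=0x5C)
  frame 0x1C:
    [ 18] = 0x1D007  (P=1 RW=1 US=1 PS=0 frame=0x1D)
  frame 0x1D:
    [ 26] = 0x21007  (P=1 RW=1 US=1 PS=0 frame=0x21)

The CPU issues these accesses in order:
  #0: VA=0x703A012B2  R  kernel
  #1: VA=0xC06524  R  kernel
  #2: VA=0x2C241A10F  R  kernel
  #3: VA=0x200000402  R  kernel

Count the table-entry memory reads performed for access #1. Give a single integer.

Per-access translation:
#0 VA=0x703A012B2 (r,kernel):
  [0] read 0x11 idx=28: raw=0x13007 flags P=1 W=1 U=1 S=0
  [1] read 0x13 idx=29: raw=0x15007 flags P=1 W=1 U=1 S=0
  [2] read 0x15 idx=1: raw=0x16007 flags P=1 W=1 U=1 S=0
  ⇒ phys 0x162B2  [3 reads]
#1 VA=0xC06524 (r,kernel):
  [0] read 0x11 idx=0: raw=0x1A007 flags P=1 W=1 U=1 S=0
  [1] read 0x1A idx=6: raw=0x1B007 flags P=1 W=1 U=1 S=0
  [2] read 0x1B idx=6: raw=0x5C002 flags P=0 W=1 U=0 S=0
  → PAGE_NOT_PRESENT  (3 entries read)
#2 VA=0x2C241A10F (r,kernel):
  [0] read 0x11 idx=11: raw=0x1C007 flags P=1 W=1 U=1 S=0
  [1] read 0x1C idx=18: raw=0x1D007 flags P=1 W=1 U=1 S=0
  [2] read 0x1D idx=26: raw=0x21007 flags P=1 W=1 U=1 S=0
  ⇒ phys 0x2110F  [3 reads]
#3 VA=0x200000402 (r,kernel):
  [0] read 0x11 idx=8: raw=0x24087 flags P=1 W=1 U=1 S=1
  ⇒ phys 0x24402 (huge @L0)  [1 reads]

Entries read for #1: 3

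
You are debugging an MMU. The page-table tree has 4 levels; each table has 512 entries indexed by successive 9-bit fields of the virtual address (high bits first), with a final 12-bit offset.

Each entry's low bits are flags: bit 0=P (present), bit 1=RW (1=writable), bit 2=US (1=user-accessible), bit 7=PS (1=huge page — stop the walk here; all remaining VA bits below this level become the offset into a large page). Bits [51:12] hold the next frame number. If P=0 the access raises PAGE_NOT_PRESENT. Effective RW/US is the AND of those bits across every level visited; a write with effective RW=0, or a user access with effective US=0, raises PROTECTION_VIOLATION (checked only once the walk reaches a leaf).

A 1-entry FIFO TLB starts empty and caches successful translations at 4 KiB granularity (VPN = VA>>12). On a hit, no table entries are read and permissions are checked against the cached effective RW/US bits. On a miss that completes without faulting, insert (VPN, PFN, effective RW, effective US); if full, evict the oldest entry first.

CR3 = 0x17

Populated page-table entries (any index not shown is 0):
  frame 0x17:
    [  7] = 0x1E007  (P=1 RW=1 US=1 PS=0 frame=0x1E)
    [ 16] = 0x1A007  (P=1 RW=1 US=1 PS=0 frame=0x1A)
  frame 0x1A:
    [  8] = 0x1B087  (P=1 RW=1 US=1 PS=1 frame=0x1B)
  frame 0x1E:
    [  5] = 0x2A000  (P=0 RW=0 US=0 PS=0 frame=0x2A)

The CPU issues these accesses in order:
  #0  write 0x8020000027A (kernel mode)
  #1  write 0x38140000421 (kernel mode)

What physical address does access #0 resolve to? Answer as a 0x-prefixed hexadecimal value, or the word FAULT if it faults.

Per-access translation:
#0 VA=0x8020000027A (w,kernel):
  [0] read 0x17 idx=16: raw=0x1A007 flags P=1 W=1 U=1 S=0
  [1] read 0x1A idx=8: raw=0x1B087 flags P=1 W=1 U=1 S=1
  ✓ 0x1B27A (huge @L1)  — 2 lookups
#1 VA=0x38140000421 (w,kernel):
  [0] read 0x17 idx=7: raw=0x1E007 flags P=1 W=1 U=1 S=0
  [1] read 0x1E idx=5: raw=0x2A000 flags P=0 W=0 U=0 S=0
  → PAGE_NOT_PRESENT  (2 entries read)

Access #0 PA: 0x1B27A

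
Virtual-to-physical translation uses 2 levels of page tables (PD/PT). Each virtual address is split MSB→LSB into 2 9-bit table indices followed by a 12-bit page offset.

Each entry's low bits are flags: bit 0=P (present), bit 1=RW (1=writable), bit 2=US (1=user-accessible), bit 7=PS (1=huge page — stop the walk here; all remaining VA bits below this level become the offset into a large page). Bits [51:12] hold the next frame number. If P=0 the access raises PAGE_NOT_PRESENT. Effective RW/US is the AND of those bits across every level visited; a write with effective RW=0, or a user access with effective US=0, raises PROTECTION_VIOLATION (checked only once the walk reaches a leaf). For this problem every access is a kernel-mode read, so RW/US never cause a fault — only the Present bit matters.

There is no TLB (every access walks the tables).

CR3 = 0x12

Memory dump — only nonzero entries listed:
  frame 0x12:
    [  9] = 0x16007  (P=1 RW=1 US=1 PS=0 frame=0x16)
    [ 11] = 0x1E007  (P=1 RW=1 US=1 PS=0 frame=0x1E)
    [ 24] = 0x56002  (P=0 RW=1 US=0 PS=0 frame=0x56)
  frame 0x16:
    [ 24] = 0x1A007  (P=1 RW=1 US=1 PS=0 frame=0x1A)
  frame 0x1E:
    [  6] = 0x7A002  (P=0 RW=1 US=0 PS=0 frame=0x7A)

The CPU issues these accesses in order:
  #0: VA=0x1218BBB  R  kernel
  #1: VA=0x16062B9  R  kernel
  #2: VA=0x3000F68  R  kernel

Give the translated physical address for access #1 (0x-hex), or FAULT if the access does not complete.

Walk each access:
#0 VA=0x1218BBB (r,kernel):
  L0 @0x12[9] → 0x16007  P=1,RW=1,US=1,PS=0
  L1 @0x16[24] → 0x1A007  P=1,RW=1,US=1,PS=0
  ✓ 0x1ABBB  — 2 lookups
#1 VA=0x16062B9 (r,kernel):
  L0 @0x12[11] → 0x1E007  P=1,RW=1,US=1,PS=0
  L1 @0x1E[6] → 0x7A002  P=0,RW=1,US=0,PS=0
  → PAGE_NOT_PRESENT  (2 entries read)
#2 VA=0x3000F68 (r,kernel):
  L0 @0x12[24] → 0x56002  P=0,RW=1,US=0,PS=0
  → PAGE_NOT_PRESENT  (1 entries read)

Access #1 PA: FAULT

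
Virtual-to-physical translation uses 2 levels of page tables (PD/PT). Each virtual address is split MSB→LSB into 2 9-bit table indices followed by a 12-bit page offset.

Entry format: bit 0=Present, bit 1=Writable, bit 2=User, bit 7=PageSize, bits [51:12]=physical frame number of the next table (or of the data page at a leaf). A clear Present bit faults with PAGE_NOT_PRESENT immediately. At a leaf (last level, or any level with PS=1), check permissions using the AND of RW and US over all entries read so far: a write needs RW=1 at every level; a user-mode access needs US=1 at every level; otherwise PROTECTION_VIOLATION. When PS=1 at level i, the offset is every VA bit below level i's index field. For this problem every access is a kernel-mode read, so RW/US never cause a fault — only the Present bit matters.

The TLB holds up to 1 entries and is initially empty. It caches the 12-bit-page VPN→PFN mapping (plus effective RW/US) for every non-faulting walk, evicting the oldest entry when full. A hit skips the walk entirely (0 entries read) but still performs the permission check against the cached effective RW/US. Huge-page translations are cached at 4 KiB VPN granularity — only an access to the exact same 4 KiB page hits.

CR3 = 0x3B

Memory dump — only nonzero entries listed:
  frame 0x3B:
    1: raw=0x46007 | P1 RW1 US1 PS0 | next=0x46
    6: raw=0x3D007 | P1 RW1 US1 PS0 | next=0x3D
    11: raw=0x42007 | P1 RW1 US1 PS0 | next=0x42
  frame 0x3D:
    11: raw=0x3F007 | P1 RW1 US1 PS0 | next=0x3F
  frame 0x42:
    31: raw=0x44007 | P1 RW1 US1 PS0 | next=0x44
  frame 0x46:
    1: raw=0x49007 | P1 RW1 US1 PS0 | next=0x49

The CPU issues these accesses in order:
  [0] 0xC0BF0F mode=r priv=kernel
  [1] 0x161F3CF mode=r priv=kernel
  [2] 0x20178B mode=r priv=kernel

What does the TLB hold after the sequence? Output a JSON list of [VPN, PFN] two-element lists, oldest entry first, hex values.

Per-access translation:
#0 VA=0xC0BF0F (r,kernel):
  L0 @0x3B[6] → 0x3D007  P=1,RW=1,US=1,PS=0
  L1 @0x3D[11] → 0x3F007  P=1,RW=1,US=1,PS=0
  ⇒ phys 0x3FF0F  [2 reads]
#1 VA=0x161F3CF (r,kernel):
  L0 @0x3B[11] → 0x42007  P=1,RW=1,US=1,PS=0
  L1 @0x42[31] → 0x44007  P=1,RW=1,US=1,PS=0
  ⇒ phys 0x443CF  [2 reads]
#2 VA=0x20178B (r,kernel):
  L0 @0x3B[1] → 0x46007  P=1,RW=1,US=1,PS=0
  L1 @0x46[1] → 0x49007  P=1,RW=1,US=1,PS=0
  ⇒ phys 0x4978B  [2 reads]

TLB: [["0x201", "0x49"]]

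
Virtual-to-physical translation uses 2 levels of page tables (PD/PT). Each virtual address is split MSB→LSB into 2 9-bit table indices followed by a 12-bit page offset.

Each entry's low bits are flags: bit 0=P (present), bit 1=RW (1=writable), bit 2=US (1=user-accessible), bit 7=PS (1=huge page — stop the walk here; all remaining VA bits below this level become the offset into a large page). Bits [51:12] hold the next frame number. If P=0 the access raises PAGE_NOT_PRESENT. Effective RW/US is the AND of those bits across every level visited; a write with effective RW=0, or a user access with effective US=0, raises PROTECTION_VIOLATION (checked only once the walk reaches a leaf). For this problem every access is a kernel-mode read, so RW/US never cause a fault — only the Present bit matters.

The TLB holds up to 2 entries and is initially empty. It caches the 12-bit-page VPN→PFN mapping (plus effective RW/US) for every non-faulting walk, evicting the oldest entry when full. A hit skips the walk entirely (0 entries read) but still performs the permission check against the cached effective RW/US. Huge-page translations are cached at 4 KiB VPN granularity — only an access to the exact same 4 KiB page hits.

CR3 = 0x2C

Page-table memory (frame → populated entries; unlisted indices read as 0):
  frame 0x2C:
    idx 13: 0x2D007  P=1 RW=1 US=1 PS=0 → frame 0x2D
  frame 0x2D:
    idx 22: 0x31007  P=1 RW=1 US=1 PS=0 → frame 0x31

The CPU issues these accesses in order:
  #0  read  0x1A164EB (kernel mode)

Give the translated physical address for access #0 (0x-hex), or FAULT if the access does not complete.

Trace:
#0 VA=0x1A164EB (r,kernel):
  [0] read 0x2C idx=13: raw=0x2D007 flags P=1 W=1 U=1 S=0
  [1] read 0x2D idx=22: raw=0x31007 flags P=1 W=1 U=1 S=0
  → PA=0x314EB  (2 entries read)

Access #0 PA: 0x314EB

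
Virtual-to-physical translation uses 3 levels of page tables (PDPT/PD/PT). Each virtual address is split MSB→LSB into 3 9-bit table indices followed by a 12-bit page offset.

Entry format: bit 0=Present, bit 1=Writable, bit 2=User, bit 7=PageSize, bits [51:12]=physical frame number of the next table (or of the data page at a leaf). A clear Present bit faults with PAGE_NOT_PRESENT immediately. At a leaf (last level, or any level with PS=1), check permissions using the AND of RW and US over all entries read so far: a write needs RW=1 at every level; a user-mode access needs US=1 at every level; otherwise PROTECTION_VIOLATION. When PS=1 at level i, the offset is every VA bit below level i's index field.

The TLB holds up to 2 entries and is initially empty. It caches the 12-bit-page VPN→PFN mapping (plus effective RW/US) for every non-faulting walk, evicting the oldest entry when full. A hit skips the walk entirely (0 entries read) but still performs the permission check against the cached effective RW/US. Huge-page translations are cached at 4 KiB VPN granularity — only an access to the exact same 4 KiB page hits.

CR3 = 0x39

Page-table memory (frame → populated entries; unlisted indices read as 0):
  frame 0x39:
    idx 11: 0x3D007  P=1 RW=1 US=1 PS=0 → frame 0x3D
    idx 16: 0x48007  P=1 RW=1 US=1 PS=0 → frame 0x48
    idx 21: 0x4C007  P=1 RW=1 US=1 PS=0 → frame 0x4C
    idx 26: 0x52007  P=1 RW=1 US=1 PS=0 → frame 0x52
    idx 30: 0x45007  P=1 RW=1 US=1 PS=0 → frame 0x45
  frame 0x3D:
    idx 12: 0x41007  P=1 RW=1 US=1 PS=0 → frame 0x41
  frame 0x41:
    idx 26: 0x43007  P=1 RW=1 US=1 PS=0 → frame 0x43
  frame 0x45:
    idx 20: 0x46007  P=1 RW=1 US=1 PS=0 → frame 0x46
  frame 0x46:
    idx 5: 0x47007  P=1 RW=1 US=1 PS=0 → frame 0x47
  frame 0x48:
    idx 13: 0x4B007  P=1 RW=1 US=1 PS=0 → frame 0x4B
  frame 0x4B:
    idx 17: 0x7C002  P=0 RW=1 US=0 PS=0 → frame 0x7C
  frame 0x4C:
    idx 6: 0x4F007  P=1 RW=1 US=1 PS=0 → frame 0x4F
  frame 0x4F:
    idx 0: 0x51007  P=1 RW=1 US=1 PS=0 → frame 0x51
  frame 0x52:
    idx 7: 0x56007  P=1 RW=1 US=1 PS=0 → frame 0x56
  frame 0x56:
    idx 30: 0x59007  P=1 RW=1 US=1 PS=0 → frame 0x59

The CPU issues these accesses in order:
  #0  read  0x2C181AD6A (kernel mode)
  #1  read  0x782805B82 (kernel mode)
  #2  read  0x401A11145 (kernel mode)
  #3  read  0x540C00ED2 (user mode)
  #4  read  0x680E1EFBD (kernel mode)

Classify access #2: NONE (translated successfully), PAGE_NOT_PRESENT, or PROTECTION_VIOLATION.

Per-access translation:
#0 VA=0x2C181AD6A (r,kernel):
  L0 @0x39[11] → 0x3D007  P=1,RW=1,US=1,PS=0
  L1 @0x3D[12] → 0x41007  P=1,RW=1,US=1,PS=0
  L2 @0x41[26] → 0x43007  P=1,RW=1,US=1,PS=0
  ✓ 0x43D6A  — 3 lookups
#1 VA=0x782805B82 (r,kernel):
  L0 @0x39[30] → 0x45007  P=1,RW=1,US=1,PS=0
  L1 @0x45[20] → 0x46007  P=1,RW=1,US=1,PS=0
  L2 @0x46[5] → 0x47007  P=1,RW=1,US=1,PS=0
  ✓ 0x47B82  — 3 lookups
#2 VA=0x401A11145 (r,kernel):
  L0 @0x39[16] → 0x48007  P=1,RW=1,US=1,PS=0
  L1 @0x48[13] → 0x4B007  P=1,RW=1,US=1,PS=0
  L2 @0x4B[17] → 0x7C002  P=0,RW=1,US=0,PS=0
  → PAGE_NOT_PRESENT  (3 entries read)
#3 VA=0x540C00ED2 (r,user):
  L0 @0x39[21] → 0x4C007  P=1,RW=1,US=1,PS=0
  L1 @0x4C[6] → 0x4F007  P=1,RW=1,US=1,PS=0
  L2 @0x4F[0] → 0x51007  P=1,RW=1,US=1,PS=0
  ✓ 0x51ED2  — 3 lookups
#4 VA=0x680E1EFBD (r,kernel):
  L0 @0x39[26] → 0x52007  P=1,RW=1,US=1,PS=0
  L1 @0x52[7] → 0x56007  P=1,RW=1,US=1,PS=0
  L2 @0x56[30] → 0x59007  P=1,RW=1,US=1,PS=0
  ✓ 0x59FBD  — 3 lookups

Access #2 fault: PAGE_NOT_PRESENT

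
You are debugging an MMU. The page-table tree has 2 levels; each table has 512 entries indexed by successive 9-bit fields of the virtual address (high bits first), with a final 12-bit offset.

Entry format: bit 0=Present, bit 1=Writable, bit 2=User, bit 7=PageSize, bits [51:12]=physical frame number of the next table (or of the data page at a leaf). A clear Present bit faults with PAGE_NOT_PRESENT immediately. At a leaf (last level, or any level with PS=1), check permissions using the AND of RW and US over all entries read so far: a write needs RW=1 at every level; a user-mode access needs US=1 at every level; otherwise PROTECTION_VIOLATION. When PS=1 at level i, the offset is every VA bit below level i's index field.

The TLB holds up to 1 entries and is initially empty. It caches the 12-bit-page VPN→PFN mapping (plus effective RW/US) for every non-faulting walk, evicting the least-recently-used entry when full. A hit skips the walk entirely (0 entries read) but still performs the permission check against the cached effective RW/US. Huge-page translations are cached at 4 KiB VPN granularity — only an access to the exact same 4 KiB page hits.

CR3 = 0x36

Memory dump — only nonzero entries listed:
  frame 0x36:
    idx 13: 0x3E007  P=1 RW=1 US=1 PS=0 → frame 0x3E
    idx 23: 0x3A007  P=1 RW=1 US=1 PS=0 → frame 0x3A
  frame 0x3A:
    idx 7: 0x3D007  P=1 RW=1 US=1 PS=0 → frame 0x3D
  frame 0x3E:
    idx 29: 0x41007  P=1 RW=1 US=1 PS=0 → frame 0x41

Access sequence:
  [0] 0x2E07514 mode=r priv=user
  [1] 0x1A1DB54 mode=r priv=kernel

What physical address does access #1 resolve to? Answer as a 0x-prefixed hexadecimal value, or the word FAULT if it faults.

Trace:
#0 VA=0x2E07514 (r,user):
  [0] read 0x36 idx=23: raw=0x3A007 flags P=1 W=1 U=1 S=0
  [1] read 0x3A idx=7: raw=0x3D007 flags P=1 W=1 U=1 S=0
  ⇒ phys 0x3D514  [2 reads]
#1 VA=0x1A1DB54 (r,kernel):
  [0] read 0x36 idx=13: raw=0x3E007 flags P=1 W=1 U=1 S=0
  [1] read 0x3E idx=29: raw=0x41007 flags P=1 W=1 U=1 S=0
  ⇒ phys 0x41B54  [2 reads]

Access #1 PA: 0x41B54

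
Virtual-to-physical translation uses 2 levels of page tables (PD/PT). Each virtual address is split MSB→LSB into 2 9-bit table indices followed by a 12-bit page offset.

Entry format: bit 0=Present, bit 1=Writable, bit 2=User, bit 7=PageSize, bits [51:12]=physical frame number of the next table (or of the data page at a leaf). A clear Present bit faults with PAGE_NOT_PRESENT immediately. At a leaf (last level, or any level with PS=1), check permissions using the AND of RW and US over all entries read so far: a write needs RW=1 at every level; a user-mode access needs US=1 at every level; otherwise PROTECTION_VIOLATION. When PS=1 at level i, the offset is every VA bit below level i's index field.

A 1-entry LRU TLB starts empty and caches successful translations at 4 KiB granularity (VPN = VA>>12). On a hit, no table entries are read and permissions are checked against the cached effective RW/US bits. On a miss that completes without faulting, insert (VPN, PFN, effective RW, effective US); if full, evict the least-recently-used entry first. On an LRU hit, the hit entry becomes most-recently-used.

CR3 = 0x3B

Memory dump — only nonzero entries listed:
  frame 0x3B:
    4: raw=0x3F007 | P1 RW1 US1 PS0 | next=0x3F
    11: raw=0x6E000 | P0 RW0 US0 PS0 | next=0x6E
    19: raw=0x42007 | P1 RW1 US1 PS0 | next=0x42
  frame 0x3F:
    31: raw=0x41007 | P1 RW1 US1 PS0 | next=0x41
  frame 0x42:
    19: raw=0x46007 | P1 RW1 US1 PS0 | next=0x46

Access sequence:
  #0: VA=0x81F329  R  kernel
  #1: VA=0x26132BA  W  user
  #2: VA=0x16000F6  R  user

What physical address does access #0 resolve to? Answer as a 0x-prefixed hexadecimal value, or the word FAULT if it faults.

Per-access translation:
#0 VA=0x81F329 (r,kernel):
  L0 @0x3B[4] → 0x3F007  P=1,RW=1,US=1,PS=0
  L1 @0x3F[31] → 0x41007  P=1,RW=1,US=1,PS=0
  → PA=0x41329  (2 entries read)
#1 VA=0x26132BA (w,user):
  L0 @0x3B[19] → 0x42007  P=1,RW=1,US=1,PS=0
  L1 @0x42[19] → 0x46007  P=1,RW=1,US=1,PS=0
  → PA=0x462BA  (2 entries read)
#2 VA=0x16000F6 (r,user):
  L0 @0x3B[11] → 0x6E000  P=0,RW=0,US=0,PS=0
  ⇒ fault: PAGE_NOT_PRESENT  — 1 lookups

Access #0 PA: 0x41329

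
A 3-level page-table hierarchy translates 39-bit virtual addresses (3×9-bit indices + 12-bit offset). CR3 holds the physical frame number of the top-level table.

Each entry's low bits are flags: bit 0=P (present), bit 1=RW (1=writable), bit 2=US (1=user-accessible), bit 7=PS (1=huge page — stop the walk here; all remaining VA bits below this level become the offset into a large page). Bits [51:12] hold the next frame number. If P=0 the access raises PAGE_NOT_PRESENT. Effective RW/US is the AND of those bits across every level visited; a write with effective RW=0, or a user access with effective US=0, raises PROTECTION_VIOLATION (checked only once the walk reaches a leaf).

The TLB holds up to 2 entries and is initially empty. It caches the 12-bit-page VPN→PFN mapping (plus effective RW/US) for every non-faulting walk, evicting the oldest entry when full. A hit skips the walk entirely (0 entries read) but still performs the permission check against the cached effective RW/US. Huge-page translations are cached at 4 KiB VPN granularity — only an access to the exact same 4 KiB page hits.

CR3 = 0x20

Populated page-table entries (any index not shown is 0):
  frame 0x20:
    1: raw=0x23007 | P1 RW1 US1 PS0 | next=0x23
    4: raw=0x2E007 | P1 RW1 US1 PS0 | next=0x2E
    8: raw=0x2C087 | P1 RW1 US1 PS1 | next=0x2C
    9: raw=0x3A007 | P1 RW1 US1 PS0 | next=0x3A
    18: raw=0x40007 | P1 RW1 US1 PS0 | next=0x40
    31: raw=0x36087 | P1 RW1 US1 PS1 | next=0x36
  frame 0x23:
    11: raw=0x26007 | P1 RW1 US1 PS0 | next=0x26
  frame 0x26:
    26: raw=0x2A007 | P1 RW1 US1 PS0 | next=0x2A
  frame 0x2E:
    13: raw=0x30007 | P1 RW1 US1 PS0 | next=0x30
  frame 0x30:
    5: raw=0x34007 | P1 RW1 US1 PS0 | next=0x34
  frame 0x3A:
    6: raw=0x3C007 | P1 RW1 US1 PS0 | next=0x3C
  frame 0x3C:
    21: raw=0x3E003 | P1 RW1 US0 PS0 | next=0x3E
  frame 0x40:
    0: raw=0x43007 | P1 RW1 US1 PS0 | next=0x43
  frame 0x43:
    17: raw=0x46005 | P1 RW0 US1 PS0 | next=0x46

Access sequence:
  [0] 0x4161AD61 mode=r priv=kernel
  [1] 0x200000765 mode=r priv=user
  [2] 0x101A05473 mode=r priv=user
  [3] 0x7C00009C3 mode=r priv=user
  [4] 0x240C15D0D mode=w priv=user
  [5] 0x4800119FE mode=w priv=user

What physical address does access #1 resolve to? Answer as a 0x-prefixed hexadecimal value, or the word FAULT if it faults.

Walk each access:
#0 VA=0x4161AD61 (r,kernel):
  L0 @0x20[1] → 0x23007  P=1,RW=1,US=1,PS=0
  L1 @0x23[11] → 0x26007  P=1,RW=1,US=1,PS=0
  L2 @0x26[26] → 0x2A007  P=1,RW=1,US=1,PS=0
  ✓ 0x2AD61  — 3 lookups
#1 VA=0x200000765 (r,user):
  L0 @0x20[8] → 0x2C087  P=1,RW=1,US=1,PS=1
  ✓ 0x2C765 (huge @L0)  — 1 lookups
#2 VA=0x101A05473 (r,user):
  L0 @0x20[4] → 0x2E007  P=1,RW=1,US=1,PS=0
  L1 @0x2E[13] → 0x30007  P=1,RW=1,US=1,PS=0
  L2 @0x30[5] → 0x34007  P=1,RW=1,US=1,PS=0
  ✓ 0x34473  — 3 lookups
#3 VA=0x7C00009C3 (r,user):
  L0 @0x20[31] → 0x36087  P=1,RW=1,US=1,PS=1
  ✓ 0x369C3 (huge @L0)  — 1 lookups
#4 VA=0x240C15D0D (w,user):
  L0 @0x20[9] → 0x3A007  P=1,RW=1,US=1,PS=0
  L1 @0x3A[6] → 0x3C007  P=1,RW=1,US=1,PS=0
  L2 @0x3C[21] → 0x3E003  P=1,RW=1,US=0,PS=0
  → PROTECTION_VIOLATION  (3 entries read)
#5 VA=0x4800119FE (w,user):
  L0 @0x20[18] → 0x40007  P=1,RW=1,US=1,PS=0
  L1 @0x40[0] → 0x43007  P=1,RW=1,US=1,PS=0
  L2 @0x43[17] → 0x46005  P=1,RW=0,US=1,PS=0
  → PROTECTION_VIOLATION  (3 entries read)

Access #1 PA: 0x2C765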